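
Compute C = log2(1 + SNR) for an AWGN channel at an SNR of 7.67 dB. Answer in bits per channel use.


SNR_linear = 10^(7.67/10) = 5.8479; C = log2(1 + SNR_linear) = log2(1 + 5.8479) = 2.7757

2.7757 bits/channel use


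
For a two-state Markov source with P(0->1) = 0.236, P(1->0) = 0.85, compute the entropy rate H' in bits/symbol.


Stationary distribution: pi_0 = p10/(p01+p10) = 0.7827, pi_1 = 0.2173. Entropy rate H' = pi_0*H(p01) + pi_1*H(p10) = 0.7827*0.7883 + 0.2173*0.6098 = 0.7495

0.7495 bits/symbol


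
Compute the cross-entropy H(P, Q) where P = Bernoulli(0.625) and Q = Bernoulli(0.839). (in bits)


H(P,Q) = -p*log2(q) - (1-p)*log2(1-q). -0.625*log2(0.839) = 0.158286; -0.375*log2(0.161) = 0.988075. H(P,Q) = 0.158286 + 0.988075 = 1.1464

1.1464 bits


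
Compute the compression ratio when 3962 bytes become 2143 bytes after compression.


Ratio = original / compressed = 3962 / 2143 = 1.8488

1.8488


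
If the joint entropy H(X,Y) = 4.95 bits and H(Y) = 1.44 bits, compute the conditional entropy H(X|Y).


H(X|Y) = H(X,Y) - H(Y) = 4.95 - 1.44 = 3.51

3.51 bits


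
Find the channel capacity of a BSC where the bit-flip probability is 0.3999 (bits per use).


H(p) = -p*log2(p) - (1-p)*log2(1-p) = -0.3999*log2(0.3999) - 0.6001*log2(0.6001) = 0.528783 + 0.442109 = 0.9709. C = 1 - H(p) = 1 - 0.9709 = 0.0291

0.0291 bits


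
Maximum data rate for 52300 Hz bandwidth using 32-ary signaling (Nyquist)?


Rate = 2 * B * log2(M) = 2 * 52300 * 5.0 = 523000.0

523000.0 bps


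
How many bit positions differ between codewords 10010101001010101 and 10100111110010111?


Count differing positions: . . ^ ^ . . ^ . ^ ^ ^ . . . . ^ . = 7 differences

7


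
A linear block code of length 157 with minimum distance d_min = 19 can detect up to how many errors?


Detection capability = d_min - 1 = 19 - 1 = 18

18 errors


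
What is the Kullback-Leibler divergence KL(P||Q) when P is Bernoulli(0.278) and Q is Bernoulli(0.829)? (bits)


KL = p*log2(p/q) + (1-p)*log2((1-p)/(1-q)) = 0.278*log2(0.278/0.829) + 0.722*log2(0.722/0.171) = 1.0621

1.0621 bits


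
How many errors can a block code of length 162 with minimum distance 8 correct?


Correction capability = floor((d-1)/2) = floor((8-1)/2) = 3

3 errors


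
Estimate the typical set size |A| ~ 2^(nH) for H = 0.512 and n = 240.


log2|A_typical| = nH = 240 * 0.512 = 122.88, so |A_typical| ~ 2^122.88 = 9.785e+36

9.785e+36


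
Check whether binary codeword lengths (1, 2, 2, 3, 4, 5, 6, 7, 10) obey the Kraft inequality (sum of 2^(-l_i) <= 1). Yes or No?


Kraft sum = sum(2^(-l_i)) = 1.2432, need <= 1. Result: violated (a binary prefix-free code with these lengths cannot exist)

No


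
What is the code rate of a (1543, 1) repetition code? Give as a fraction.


Rate = k/n = 1/1543

1/1543


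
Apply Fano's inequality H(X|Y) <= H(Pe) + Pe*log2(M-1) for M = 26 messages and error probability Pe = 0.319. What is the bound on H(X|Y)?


H(Pe) = -Pe*log2(Pe) - (1-Pe)*log2(1-Pe) = -0.319*log2(0.319) - 0.681*log2(0.681) = 0.525831 + 0.377460 = 0.9033. Pe*log2(M-1) = 0.319*log2(25) = 1.481390. Bound = H(Pe) + Pe*log2(M-1) = 0.525831 + 0.377460 + 1.481390 = 2.3847

2.3847 bits


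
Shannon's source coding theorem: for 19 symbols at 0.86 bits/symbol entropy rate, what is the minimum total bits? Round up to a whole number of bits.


Minimum bits >= n * H = 19 * 0.86 = 16.34, rounded up to a whole number of bits = 17

17 bits


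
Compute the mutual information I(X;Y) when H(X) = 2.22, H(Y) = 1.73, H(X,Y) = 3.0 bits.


I(X;Y) = H(X) + H(Y) - H(X,Y) = 2.22 + 1.73 - 3.0 = 0.95

0.95 bits


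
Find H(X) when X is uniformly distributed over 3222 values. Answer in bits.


H = log2(n) = log2(3222) = 11.6537

11.6537 bits


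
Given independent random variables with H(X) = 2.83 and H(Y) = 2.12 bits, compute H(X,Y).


For independent variables, H(X,Y) = H(X) + H(Y) = 2.83 + 2.12 = 4.95

4.95 bits


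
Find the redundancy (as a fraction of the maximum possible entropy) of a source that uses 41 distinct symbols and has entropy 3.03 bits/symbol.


H_max = log2(K) = log2(41) = 5.3576 bits/symbol. Redundancy = 1 - H/H_max = 1 - 3.03/5.3576 = 1 - 0.5656 = 0.4344

0.4344


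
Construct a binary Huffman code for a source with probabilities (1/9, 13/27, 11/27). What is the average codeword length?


Huffman construction (repeatedly merge the two least-probable nodes; each merge adds 1 bit to every symbol beneath it): 1/9 + 11/27 = 14/27; 13/27 + 14/27 = 1. Resulting codeword lengths (in the order the probabilities were given): (2, 1, 2). L_avg = sum(p_i * l_i) = 1/9*2 + 13/27*1 + 11/27*2 = 41/27 = 1.5185

1.5185 bits


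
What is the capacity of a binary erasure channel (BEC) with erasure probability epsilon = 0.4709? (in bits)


C = 1 - epsilon = 1 - 0.4709 = 0.5291

0.5291 bits


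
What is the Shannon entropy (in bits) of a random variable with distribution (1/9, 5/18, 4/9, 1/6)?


H = -sum(p_i * log2(p_i)). Terms: -(1/9)*log2(1/9) = 0.352214; -(5/18)*log2(5/18) = 0.513332; -(4/9)*log2(4/9) = 0.519967; -(1/6)*log2(1/6) = 0.430827. H = 0.352214 + 0.513332 + 0.519967 + 0.430827 = 1.8163

1.8163 bits


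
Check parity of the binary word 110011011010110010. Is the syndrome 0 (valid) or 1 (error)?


Syndrome = XOR of all bits = 1 XOR 1 XOR 0 XOR 0 XOR 1 XOR 1 XOR 0 XOR 1 XOR 1 XOR 0 XOR 1 XOR 0 XOR 1 XOR 1 XOR 0 XOR 0 XOR 1 XOR 0 = 0

0


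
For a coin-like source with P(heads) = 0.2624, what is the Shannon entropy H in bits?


H = -p*log2(p) - (1-p)*log2(1-p). -0.2624*log2(0.2624) = 0.506474; -0.7376*log2(0.7376) = 0.323872. H = 0.506474 + 0.323872 = 0.8303

0.8303 bits


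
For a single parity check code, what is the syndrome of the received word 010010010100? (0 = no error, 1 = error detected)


Syndrome = XOR of all bits = 0 XOR 1 XOR 0 XOR 0 XOR 1 XOR 0 XOR 0 XOR 1 XOR 0 XOR 1 XOR 0 XOR 0 = 0

0


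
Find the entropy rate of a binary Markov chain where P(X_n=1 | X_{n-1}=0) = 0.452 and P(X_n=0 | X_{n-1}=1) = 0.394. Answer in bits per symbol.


Stationary distribution: pi_0 = p10/(p01+p10) = 0.4657, pi_1 = 0.5343. Entropy rate H' = pi_0*H(p01) + pi_1*H(p10) = 0.4657*0.9933 + 0.5343*0.9673 = 0.9794

0.9794 bits/symbol


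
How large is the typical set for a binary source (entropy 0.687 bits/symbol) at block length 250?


log2|A_typical| = nH = 250 * 0.687 = 171.75, so |A_typical| ~ 2^171.75 = 5.034e+51

5.034e+51


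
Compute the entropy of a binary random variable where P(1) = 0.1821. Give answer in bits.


H = -p*log2(p) - (1-p)*log2(1-p). -0.1821*log2(0.1821) = 0.447456; -0.8179*log2(0.8179) = 0.237194. H = 0.447456 + 0.237194 = 0.6846

0.6846 bits


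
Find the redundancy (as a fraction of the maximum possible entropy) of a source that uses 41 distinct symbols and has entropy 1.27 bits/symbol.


H_max = log2(K) = log2(41) = 5.3576 bits/symbol. Redundancy = 1 - H/H_max = 1 - 1.27/5.3576 = 1 - 0.237 = 0.763

0.763


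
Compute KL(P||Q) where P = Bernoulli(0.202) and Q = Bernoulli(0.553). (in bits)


KL = p*log2(p/q) + (1-p)*log2((1-p)/(1-q)) = 0.202*log2(0.202/0.553) + 0.798*log2(0.798/0.447) = 0.3737

0.3737 bits


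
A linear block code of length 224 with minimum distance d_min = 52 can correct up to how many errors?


Correction capability = floor((d-1)/2) = floor((52-1)/2) = 25

25 errors


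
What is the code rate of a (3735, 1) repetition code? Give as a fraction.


Rate = k/n = 1/3735

1/3735


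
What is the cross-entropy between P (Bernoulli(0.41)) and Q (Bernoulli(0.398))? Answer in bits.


H(P,Q) = -p*log2(q) - (1-p)*log2(1-q). -0.41*log2(0.398) = 0.544955; -0.59*log2(0.602) = 0.431977. H(P,Q) = 0.544955 + 0.431977 = 0.9769

0.9769 bits


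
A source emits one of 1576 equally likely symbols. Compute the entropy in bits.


H = log2(n) = log2(1576) = 10.6221

10.6221 bits


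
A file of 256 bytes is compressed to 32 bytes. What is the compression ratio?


Ratio = original / compressed = 256 / 32 = 8.0

8.0


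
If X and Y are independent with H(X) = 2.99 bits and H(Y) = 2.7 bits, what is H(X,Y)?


For independent variables, H(X,Y) = H(X) + H(Y) = 2.99 + 2.7 = 5.69

5.69 bits


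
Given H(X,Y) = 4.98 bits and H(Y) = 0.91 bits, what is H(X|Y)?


H(X|Y) = H(X,Y) - H(Y) = 4.98 - 0.91 = 4.07

4.07 bits


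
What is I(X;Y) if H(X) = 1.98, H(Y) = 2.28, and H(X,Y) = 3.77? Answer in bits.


I(X;Y) = H(X) + H(Y) - H(X,Y) = 1.98 + 2.28 - 3.77 = 0.49

0.49 bits


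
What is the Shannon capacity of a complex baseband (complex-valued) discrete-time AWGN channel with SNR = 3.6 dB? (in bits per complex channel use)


SNR_linear = 10^(3.6/10) = 2.2909; C = log2(1 + SNR_linear) = log2(1 + 2.2909) = 1.7185

1.7185 bits/channel use


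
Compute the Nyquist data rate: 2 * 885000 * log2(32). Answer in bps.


Rate = 2 * B * log2(M) = 2 * 885000 * 5.0 = 8850000.0

8850000.0 bps


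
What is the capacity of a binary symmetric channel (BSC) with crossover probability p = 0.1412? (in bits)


H(p) = -p*log2(p) - (1-p)*log2(1-p) = -0.1412*log2(0.1412) - 0.8588*log2(0.8588) = 0.398775 + 0.188598 = 0.5874. C = 1 - H(p) = 1 - 0.5874 = 0.4126

0.4126 bits


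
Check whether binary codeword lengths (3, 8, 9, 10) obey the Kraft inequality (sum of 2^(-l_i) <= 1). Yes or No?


Kraft sum = sum(2^(-l_i)) = 0.1318, need <= 1. Result: satisfied (a binary prefix-free code with these lengths exists)

Yes


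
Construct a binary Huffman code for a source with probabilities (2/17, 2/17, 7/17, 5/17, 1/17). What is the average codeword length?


Huffman construction (repeatedly merge the two least-probable nodes; each merge adds 1 bit to every symbol beneath it): 1/17 + 2/17 = 3/17; 2/17 + 3/17 = 5/17; 5/17 + 5/17 = 10/17; 7/17 + 10/17 = 1. Resulting codeword lengths (in the order the probabilities were given): (4, 3, 1, 2, 4). L_avg = sum(p_i * l_i) = 2/17*4 + 2/17*3 + 7/17*1 + 5/17*2 + 1/17*4 = 35/17 = 2.0588

2.0588 bits


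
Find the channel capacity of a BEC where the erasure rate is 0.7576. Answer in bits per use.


C = 1 - epsilon = 1 - 0.7576 = 0.2424

0.2424 bits


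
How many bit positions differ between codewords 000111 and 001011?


Count differing positions: . . ^ ^ . . = 2 differences

2


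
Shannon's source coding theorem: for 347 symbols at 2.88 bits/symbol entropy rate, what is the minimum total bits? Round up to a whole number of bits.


Minimum bits >= n * H = 347 * 2.88 = 999.36, rounded up to a whole number of bits = 1000

1000 bits


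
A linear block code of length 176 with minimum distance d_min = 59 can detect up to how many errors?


Detection capability = d_min - 1 = 59 - 1 = 58

58 errors


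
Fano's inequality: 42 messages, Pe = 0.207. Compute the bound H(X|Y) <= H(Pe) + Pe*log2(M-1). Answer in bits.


H(Pe) = -Pe*log2(Pe) - (1-Pe)*log2(1-Pe) = -0.207*log2(0.207) - 0.793*log2(0.793) = 0.470366 + 0.265344 = 0.7357. Pe*log2(M-1) = 0.207*log2(41) = 1.109013. Bound = H(Pe) + Pe*log2(M-1) = 0.470366 + 0.265344 + 1.109013 = 1.8447

1.8447 bits


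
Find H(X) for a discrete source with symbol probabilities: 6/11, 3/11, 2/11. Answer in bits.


H = -sum(p_i * log2(p_i)). Terms: -(6/11)*log2(6/11) = 0.476983; -(3/11)*log2(3/11) = 0.511219; -(2/11)*log2(2/11) = 0.447169. H = 0.476983 + 0.511219 + 0.447169 = 1.4354

1.4354 bits


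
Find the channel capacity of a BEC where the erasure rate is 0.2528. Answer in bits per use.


C = 1 - epsilon = 1 - 0.2528 = 0.7472

0.7472 bits


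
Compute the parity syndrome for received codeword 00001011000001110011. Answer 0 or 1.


Syndrome = XOR of all bits = 0 XOR 0 XOR 0 XOR 0 XOR 1 XOR 0 XOR 1 XOR 1 XOR 0 XOR 0 XOR 0 XOR 0 XOR 0 XOR 1 XOR 1 XOR 1 XOR 0 XOR 0 XOR 1 XOR 1 = 0

0


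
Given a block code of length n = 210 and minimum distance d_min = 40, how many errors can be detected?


Detection capability = d_min - 1 = 40 - 1 = 39

39 errors


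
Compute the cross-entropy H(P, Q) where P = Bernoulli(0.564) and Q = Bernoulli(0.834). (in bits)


H(P,Q) = -p*log2(q) - (1-p)*log2(1-q). -0.564*log2(0.834) = 0.147701; -0.436*log2(0.166) = 1.129565. H(P,Q) = 0.147701 + 1.129565 = 1.2773

1.2773 bits


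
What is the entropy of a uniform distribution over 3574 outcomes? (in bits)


H = log2(n) = log2(3574) = 11.8033

11.8033 bits


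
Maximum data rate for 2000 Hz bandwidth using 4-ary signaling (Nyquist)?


Rate = 2 * B * log2(M) = 2 * 2000 * 2.0 = 8000.0

8000.0 bps


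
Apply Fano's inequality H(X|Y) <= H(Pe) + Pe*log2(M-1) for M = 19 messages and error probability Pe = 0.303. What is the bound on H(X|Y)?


H(Pe) = -Pe*log2(Pe) - (1-Pe)*log2(1-Pe) = -0.303*log2(0.303) - 0.697*log2(0.697) = 0.521951 + 0.362976 = 0.8849. Pe*log2(M-1) = 0.303*log2(18) = 1.263487. Bound = H(Pe) + Pe*log2(M-1) = 0.521951 + 0.362976 + 1.263487 = 2.1484

2.1484 bits


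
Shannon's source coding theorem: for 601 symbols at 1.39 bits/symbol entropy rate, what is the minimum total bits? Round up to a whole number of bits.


Minimum bits >= n * H = 601 * 1.39 = 835.39, rounded up to a whole number of bits = 836

836 bits


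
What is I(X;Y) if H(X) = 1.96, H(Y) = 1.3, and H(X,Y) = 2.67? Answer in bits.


I(X;Y) = H(X) + H(Y) - H(X,Y) = 1.96 + 1.3 - 2.67 = 0.59

0.59 bits


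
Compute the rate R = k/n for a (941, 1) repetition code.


Rate = k/n = 1/941

1/941


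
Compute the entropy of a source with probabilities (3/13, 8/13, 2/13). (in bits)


H = -sum(p_i * log2(p_i)). Terms: -(3/13)*log2(3/13) = 0.488187; -(8/13)*log2(8/13) = 0.431040; -(2/13)*log2(2/13) = 0.415452. H = 0.488187 + 0.431040 + 0.415452 = 1.3347

1.3347 bits


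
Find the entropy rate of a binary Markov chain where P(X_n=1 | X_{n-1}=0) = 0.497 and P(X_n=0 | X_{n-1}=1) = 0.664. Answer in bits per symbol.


Stationary distribution: pi_0 = p10/(p01+p10) = 0.5719, pi_1 = 0.4281. Entropy rate H' = pi_0*H(p01) + pi_1*H(p10) = 0.5719*1.0 + 0.4281*0.9209 = 0.9661

0.9661 bits/symbol


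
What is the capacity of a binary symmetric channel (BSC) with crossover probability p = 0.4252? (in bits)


H(p) = -p*log2(p) - (1-p)*log2(1-p) = -0.4252*log2(0.4252) - 0.5748*log2(0.5748) = 0.524606 + 0.459189 = 0.9838. C = 1 - H(p) = 1 - 0.9838 = 0.0162

0.0162 bits


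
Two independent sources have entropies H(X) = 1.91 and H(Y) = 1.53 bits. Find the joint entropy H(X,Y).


For independent variables, H(X,Y) = H(X) + H(Y) = 1.91 + 1.53 = 3.44

3.44 bits


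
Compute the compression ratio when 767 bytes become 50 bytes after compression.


Ratio = original / compressed = 767 / 50 = 15.34

15.34


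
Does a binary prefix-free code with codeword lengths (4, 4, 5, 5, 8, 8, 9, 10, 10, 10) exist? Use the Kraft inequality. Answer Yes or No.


Kraft sum = sum(2^(-l_i)) = 0.2002, need <= 1. Result: satisfied (a binary prefix-free code with these lengths exists)

Yes


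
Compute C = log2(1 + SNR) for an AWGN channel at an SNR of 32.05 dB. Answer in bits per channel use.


SNR_linear = 10^(32.05/10) = 1603.2454; C = log2(1 + SNR_linear) = log2(1 + 1603.2454) = 10.6477

10.6477 bits/channel use


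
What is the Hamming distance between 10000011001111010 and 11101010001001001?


Count differing positions: . ^ ^ . ^ . . ^ . . . ^ ^ . . ^ ^ = 8 differences

8


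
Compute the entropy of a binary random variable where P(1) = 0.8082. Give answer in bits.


H = -p*log2(p) - (1-p)*log2(1-p). -0.8082*log2(0.8082) = 0.248292; -0.1918*log2(0.1918) = 0.456930. H = 0.248292 + 0.456930 = 0.7052

0.7052 bits


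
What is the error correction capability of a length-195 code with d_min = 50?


Correction capability = floor((d-1)/2) = floor((50-1)/2) = 24

24 errors


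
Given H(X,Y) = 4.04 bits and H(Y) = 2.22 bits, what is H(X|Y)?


H(X|Y) = H(X,Y) - H(Y) = 4.04 - 2.22 = 1.82

1.82 bits


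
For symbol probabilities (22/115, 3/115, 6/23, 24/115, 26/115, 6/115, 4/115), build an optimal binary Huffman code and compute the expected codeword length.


Huffman construction (repeatedly merge the two least-probable nodes; each merge adds 1 bit to every symbol beneath it): 3/115 + 4/115 = 7/115; 6/115 + 7/115 = 13/115; 13/115 + 22/115 = 7/23; 24/115 + 26/115 = 10/23; 6/23 + 7/23 = 13/23; 10/23 + 13/23 = 1. Resulting codeword lengths (in the order the probabilities were given): (3, 5, 2, 2, 2, 4, 5). L_avg = sum(p_i * l_i) = 22/115*3 + 3/115*5 + 6/23*2 + 24/115*2 + 26/115*2 + 6/115*4 + 4/115*5 = 57/23 = 2.4783

2.4783 bits


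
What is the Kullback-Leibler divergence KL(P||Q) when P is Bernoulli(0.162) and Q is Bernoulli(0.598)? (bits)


KL = p*log2(p/q) + (1-p)*log2((1-p)/(1-q)) = 0.162*log2(0.162/0.598) + 0.838*log2(0.838/0.402) = 0.5828

0.5828 bits


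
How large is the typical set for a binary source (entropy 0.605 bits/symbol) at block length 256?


log2|A_typical| = nH = 256 * 0.605 = 154.88, so |A_typical| ~ 2^154.88 = 4.203e+46

4.203e+46


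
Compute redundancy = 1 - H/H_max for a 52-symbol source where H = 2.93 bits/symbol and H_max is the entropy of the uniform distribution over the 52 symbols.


H_max = log2(K) = log2(52) = 5.7004 bits/symbol. Redundancy = 1 - H/H_max = 1 - 2.93/5.7004 = 1 - 0.514 = 0.486

0.486


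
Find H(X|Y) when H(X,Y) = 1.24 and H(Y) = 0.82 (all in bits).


H(X|Y) = H(X,Y) - H(Y) = 1.24 - 0.82 = 0.42

0.42 bits


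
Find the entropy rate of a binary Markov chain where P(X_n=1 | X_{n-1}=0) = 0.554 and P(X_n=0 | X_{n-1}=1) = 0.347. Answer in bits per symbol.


Stationary distribution: pi_0 = p10/(p01+p10) = 0.3851, pi_1 = 0.6149. Entropy rate H' = pi_0*H(p01) + pi_1*H(p10) = 0.3851*0.9916 + 0.6149*0.9314 = 0.9545

0.9545 bits/symbol


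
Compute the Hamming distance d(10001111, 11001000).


Count differing positions: . ^ . . . ^ ^ ^ = 4 differences

4


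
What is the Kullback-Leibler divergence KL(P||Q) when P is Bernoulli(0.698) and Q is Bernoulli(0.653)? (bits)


KL = p*log2(p/q) + (1-p)*log2((1-p)/(1-q)) = 0.698*log2(0.698/0.653) + 0.302*log2(0.302/0.347) = 0.0066

0.0066 bits


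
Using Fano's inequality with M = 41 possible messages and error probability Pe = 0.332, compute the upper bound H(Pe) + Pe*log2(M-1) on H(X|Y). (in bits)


H(Pe) = -Pe*log2(Pe) - (1-Pe)*log2(1-Pe) = -0.332*log2(0.332) - 0.668*log2(0.668) = 0.528127 + 0.388829 = 0.917. Pe*log2(M-1) = 0.332*log2(40) = 1.766880. Bound = H(Pe) + Pe*log2(M-1) = 0.528127 + 0.388829 + 1.766880 = 2.6838

2.6838 bits


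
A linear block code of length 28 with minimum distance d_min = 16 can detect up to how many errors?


Detection capability = d_min - 1 = 16 - 1 = 15

15 errors


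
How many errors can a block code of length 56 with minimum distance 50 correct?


Correction capability = floor((d-1)/2) = floor((50-1)/2) = 24

24 errors


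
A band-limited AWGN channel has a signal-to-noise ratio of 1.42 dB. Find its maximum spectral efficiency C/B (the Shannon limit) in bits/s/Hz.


SNR_linear = 10^(1.42/10) = 1.3868; C/B = log2(1 + SNR_linear) = log2(1 + 1.3868) = 1.2551

1.2551 bits/s/Hz


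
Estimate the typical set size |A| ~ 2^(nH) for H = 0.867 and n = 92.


log2|A_typical| = nH = 92 * 0.867 = 79.764, so |A_typical| ~ 2^79.764 = 1.026e+24

1.026e+24


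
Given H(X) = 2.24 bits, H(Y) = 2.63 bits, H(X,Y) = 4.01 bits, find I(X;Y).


I(X;Y) = H(X) + H(Y) - H(X,Y) = 2.24 + 2.63 - 4.01 = 0.86

0.86 bits


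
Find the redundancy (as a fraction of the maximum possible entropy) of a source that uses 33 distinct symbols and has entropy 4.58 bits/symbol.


H_max = log2(K) = log2(33) = 5.0444 bits/symbol. Redundancy = 1 - H/H_max = 1 - 4.58/5.0444 = 1 - 0.9079 = 0.0921

0.0921


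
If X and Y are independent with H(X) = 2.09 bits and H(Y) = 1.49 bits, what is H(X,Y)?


For independent variables, H(X,Y) = H(X) + H(Y) = 2.09 + 1.49 = 3.58

3.58 bits


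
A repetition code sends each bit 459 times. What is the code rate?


Rate = k/n = 1/459

1/459


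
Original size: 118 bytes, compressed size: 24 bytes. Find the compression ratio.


Ratio = original / compressed = 118 / 24 = 4.9167

4.9167


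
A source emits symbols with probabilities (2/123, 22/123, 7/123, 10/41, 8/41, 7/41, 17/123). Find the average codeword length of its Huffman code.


Huffman construction (repeatedly merge the two least-probable nodes; each merge adds 1 bit to every symbol beneath it): 2/123 + 7/123 = 3/41; 3/41 + 17/123 = 26/123; 7/41 + 22/123 = 43/123; 8/41 + 26/123 = 50/123; 10/41 + 43/123 = 73/123; 50/123 + 73/123 = 1. Resulting codeword lengths (in the order the probabilities were given): (4, 3, 4, 2, 2, 3, 3). L_avg = sum(p_i * l_i) = 2/123*4 + 22/123*3 + 7/123*4 + 10/41*2 + 8/41*2 + 7/41*3 + 17/123*3 = 108/41 = 2.6341

2.6341 bits


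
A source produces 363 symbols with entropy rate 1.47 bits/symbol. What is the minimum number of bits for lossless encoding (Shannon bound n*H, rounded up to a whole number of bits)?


Minimum bits >= n * H = 363 * 1.47 = 533.61, rounded up to a whole number of bits = 534

534 bits


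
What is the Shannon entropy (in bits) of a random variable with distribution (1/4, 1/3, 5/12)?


H = -sum(p_i * log2(p_i)). Terms: -(1/4)*log2(1/4) = 0.500000; -(1/3)*log2(1/3) = 0.528321; -(5/12)*log2(5/12) = 0.526264. H = 0.500000 + 0.528321 + 0.526264 = 1.5546

1.5546 bits


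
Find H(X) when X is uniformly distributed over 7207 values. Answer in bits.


H = log2(n) = log2(7207) = 12.8152

12.8152 bits


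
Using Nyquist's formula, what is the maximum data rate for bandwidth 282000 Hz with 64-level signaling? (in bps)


Rate = 2 * B * log2(M) = 2 * 282000 * 6.0 = 3384000.0

3384000.0 bps


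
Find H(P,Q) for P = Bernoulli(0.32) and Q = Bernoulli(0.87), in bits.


H(P,Q) = -p*log2(q) - (1-p)*log2(1-q). -0.32*log2(0.87) = 0.064292; -0.68*log2(0.13) = 2.001523. H(P,Q) = 0.064292 + 2.001523 = 2.0658

2.0658 bits


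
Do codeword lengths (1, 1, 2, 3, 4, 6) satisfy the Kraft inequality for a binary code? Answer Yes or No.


Kraft sum = sum(2^(-l_i)) = 1.4531, need <= 1. Result: violated (a binary prefix-free code with these lengths cannot exist)

No


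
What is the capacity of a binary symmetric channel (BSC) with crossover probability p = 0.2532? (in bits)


H(p) = -p*log2(p) - (1-p)*log2(1-p) = -0.2532*log2(0.2532) - 0.7468*log2(0.7468) = 0.501754 + 0.314557 = 0.8163. C = 1 - H(p) = 1 - 0.8163 = 0.1837

0.1837 bits


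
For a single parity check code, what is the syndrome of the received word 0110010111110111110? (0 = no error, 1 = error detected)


Syndrome = XOR of all bits = 0 XOR 1 XOR 1 XOR 0 XOR 0 XOR 1 XOR 0 XOR 1 XOR 1 XOR 1 XOR 1 XOR 1 XOR 0 XOR 1 XOR 1 XOR 1 XOR 1 XOR 1 XOR 0 = 1

1


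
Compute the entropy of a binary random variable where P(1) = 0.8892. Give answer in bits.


H = -p*log2(p) - (1-p)*log2(1-p). -0.8892*log2(0.8892) = 0.150648; -0.1108*log2(0.1108) = 0.351676. H = 0.150648 + 0.351676 = 0.5023

0.5023 bits


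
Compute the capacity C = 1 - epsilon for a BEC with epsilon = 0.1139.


C = 1 - epsilon = 1 - 0.1139 = 0.8861

0.8861 bits


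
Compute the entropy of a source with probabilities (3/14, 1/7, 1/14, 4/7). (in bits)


H = -sum(p_i * log2(p_i)). Terms: -(3/14)*log2(3/14) = 0.476227; -(1/7)*log2(1/7) = 0.401051; -(1/14)*log2(1/14) = 0.271954; -(4/7)*log2(4/7) = 0.461346. H = 0.476227 + 0.401051 + 0.271954 + 0.461346 = 1.6106

1.6106 bits


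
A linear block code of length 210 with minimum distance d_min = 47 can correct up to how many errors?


Correction capability = floor((d-1)/2) = floor((47-1)/2) = 23

23 errors


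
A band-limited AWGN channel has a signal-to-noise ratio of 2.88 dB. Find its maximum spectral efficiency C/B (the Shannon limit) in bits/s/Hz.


SNR_linear = 10^(2.88/10) = 1.9409; C/B = log2(1 + SNR_linear) = log2(1 + 1.9409) = 1.5563

1.5563 bits/s/Hz


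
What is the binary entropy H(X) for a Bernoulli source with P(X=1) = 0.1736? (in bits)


H = -p*log2(p) - (1-p)*log2(1-p). -0.1736*log2(0.1736) = 0.438542; -0.8264*log2(0.8264) = 0.227333. H = 0.438542 + 0.227333 = 0.6659

0.6659 bits


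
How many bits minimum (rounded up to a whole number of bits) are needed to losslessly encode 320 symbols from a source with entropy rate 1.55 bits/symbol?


Minimum bits >= n * H = 320 * 1.55 = 496.0, rounded up to a whole number of bits = 496

496 bits


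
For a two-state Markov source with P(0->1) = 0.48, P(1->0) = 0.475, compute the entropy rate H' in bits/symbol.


Stationary distribution: pi_0 = p10/(p01+p10) = 0.4974, pi_1 = 0.5026. Entropy rate H' = pi_0*H(p01) + pi_1*H(p10) = 0.4974*0.9988 + 0.5026*0.9982 = 0.9985

0.9985 bits/symbol


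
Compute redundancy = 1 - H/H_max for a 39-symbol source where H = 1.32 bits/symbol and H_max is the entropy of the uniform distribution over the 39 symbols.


H_max = log2(K) = log2(39) = 5.2854 bits/symbol. Redundancy = 1 - H/H_max = 1 - 1.32/5.2854 = 1 - 0.2497 = 0.7503

0.7503


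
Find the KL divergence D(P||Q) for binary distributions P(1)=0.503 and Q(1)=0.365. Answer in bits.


KL = p*log2(p/q) + (1-p)*log2((1-p)/(1-q)) = 0.503*log2(0.503/0.365) + 0.497*log2(0.497/0.635) = 0.057

0.057 bits


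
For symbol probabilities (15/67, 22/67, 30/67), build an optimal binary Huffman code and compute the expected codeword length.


Huffman construction (repeatedly merge the two least-probable nodes; each merge adds 1 bit to every symbol beneath it): 15/67 + 22/67 = 37/67; 30/67 + 37/67 = 1. Resulting codeword lengths (in the order the probabilities were given): (2, 2, 1). L_avg = sum(p_i * l_i) = 15/67*2 + 22/67*2 + 30/67*1 = 104/67 = 1.5522

1.5522 bits


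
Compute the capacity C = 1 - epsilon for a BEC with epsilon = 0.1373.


C = 1 - epsilon = 1 - 0.1373 = 0.8627

0.8627 bits


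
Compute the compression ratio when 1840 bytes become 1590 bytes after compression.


Ratio = original / compressed = 1840 / 1590 = 1.1572

1.1572


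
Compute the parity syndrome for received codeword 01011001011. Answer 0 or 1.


Syndrome = XOR of all bits = 0 XOR 1 XOR 0 XOR 1 XOR 1 XOR 0 XOR 0 XOR 1 XOR 0 XOR 1 XOR 1 = 0

0


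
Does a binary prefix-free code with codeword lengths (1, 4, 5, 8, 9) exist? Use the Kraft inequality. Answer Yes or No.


Kraft sum = sum(2^(-l_i)) = 0.5996, need <= 1. Result: satisfied (a binary prefix-free code with these lengths exists)

Yes


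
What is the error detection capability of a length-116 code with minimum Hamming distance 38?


Detection capability = d_min - 1 = 38 - 1 = 37

37 errors


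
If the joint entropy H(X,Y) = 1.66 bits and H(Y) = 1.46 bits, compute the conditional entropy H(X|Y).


H(X|Y) = H(X,Y) - H(Y) = 1.66 - 1.46 = 0.2

0.2 bits


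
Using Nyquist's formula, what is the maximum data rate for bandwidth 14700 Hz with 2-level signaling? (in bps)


Rate = 2 * B * log2(M) = 2 * 14700 * 1.0 = 29400.0

29400.0 bps


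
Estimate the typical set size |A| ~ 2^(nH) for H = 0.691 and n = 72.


log2|A_typical| = nH = 72 * 0.691 = 49.752, so |A_typical| ~ 2^49.752 = 9.481e+14

9.481e+14


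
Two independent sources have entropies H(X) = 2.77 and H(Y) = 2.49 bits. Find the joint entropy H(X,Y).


For independent variables, H(X,Y) = H(X) + H(Y) = 2.77 + 2.49 = 5.26

5.26 bits


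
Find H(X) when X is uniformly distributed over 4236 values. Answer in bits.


H = log2(n) = log2(4236) = 12.0485

12.0485 bits


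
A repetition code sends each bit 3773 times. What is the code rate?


Rate = k/n = 1/3773

1/3773


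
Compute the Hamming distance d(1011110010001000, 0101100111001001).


Count differing positions: ^ ^ ^ . . ^ . ^ . ^ . . . . . ^ = 7 differences

7


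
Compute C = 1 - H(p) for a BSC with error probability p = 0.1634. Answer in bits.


H(p) = -p*log2(p) - (1-p)*log2(1-p) = -0.1634*log2(0.1634) - 0.8366*log2(0.8366) = 0.427049 + 0.215333 = 0.6424. C = 1 - H(p) = 1 - 0.6424 = 0.3576

0.3576 bits


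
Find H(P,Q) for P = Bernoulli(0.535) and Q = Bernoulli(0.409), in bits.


H(P,Q) = -p*log2(q) - (1-p)*log2(1-q). -0.535*log2(0.409) = 0.690058; -0.465*log2(0.591) = 0.352828. H(P,Q) = 0.690058 + 0.352828 = 1.0429

1.0429 bits


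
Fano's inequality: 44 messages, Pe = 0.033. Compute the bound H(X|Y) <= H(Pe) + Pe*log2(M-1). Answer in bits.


H(Pe) = -Pe*log2(Pe) - (1-Pe)*log2(1-Pe) = -0.033*log2(0.033) - 0.967*log2(0.967) = 0.162406 + 0.046815 = 0.2092. Pe*log2(M-1) = 0.033*log2(43) = 0.179067. Bound = H(Pe) + Pe*log2(M-1) = 0.162406 + 0.046815 + 0.179067 = 0.3883

0.3883 bits


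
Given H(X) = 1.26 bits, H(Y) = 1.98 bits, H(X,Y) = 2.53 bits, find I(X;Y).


I(X;Y) = H(X) + H(Y) - H(X,Y) = 1.26 + 1.98 - 2.53 = 0.71

0.71 bits


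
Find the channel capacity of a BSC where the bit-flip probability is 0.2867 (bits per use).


H(p) = -p*log2(p) - (1-p)*log2(1-p) = -0.2867*log2(0.2867) - 0.7133*log2(0.7133) = 0.516744 + 0.347676 = 0.8644. C = 1 - H(p) = 1 - 0.8644 = 0.1356

0.1356 bits


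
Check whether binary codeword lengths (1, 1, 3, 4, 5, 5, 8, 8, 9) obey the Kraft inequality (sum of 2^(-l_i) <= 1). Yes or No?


Kraft sum = sum(2^(-l_i)) = 1.2598, need <= 1. Result: violated (a binary prefix-free code with these lengths cannot exist)

No


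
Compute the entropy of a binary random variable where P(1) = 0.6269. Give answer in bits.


H = -p*log2(p) - (1-p)*log2(1-p). -0.6269*log2(0.6269) = 0.422338; -0.3731*log2(0.3731) = 0.530685. H = 0.422338 + 0.530685 = 0.953

0.953 bits


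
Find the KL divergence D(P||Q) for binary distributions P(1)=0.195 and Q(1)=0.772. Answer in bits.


KL = p*log2(p/q) + (1-p)*log2((1-p)/(1-q)) = 0.195*log2(0.195/0.772) + 0.805*log2(0.805/0.228) = 1.078

1.078 bits


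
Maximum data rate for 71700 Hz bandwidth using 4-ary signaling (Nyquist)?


Rate = 2 * B * log2(M) = 2 * 71700 * 2.0 = 286800.0

286800.0 bps


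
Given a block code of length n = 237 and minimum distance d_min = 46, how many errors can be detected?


Detection capability = d_min - 1 = 46 - 1 = 45

45 errors


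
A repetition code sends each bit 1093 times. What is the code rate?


Rate = k/n = 1/1093

1/1093


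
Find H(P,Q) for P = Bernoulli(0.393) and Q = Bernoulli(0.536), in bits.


H(P,Q) = -p*log2(q) - (1-p)*log2(1-q). -0.393*log2(0.536) = 0.353580; -0.607*log2(0.464) = 0.672437. H(P,Q) = 0.353580 + 0.672437 = 1.026

1.026 bits


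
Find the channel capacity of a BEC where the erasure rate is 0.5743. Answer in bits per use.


C = 1 - epsilon = 1 - 0.5743 = 0.4257

0.4257 bits


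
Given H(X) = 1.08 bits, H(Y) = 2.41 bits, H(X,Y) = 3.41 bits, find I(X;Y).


I(X;Y) = H(X) + H(Y) - H(X,Y) = 1.08 + 2.41 - 3.41 = 0.08

0.08 bits


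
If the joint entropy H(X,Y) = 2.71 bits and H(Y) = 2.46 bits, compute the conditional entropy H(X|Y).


H(X|Y) = H(X,Y) - H(Y) = 2.71 - 2.46 = 0.25

0.25 bits


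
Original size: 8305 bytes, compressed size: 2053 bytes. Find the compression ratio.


Ratio = original / compressed = 8305 / 2053 = 4.0453

4.0453


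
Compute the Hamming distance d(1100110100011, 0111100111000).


Count differing positions: ^ . ^ ^ . ^ . . ^ ^ . ^ ^ = 8 differences

8


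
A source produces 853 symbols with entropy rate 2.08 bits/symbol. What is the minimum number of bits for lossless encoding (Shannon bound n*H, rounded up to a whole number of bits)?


Minimum bits >= n * H = 853 * 2.08 = 1774.24, rounded up to a whole number of bits = 1775

1775 bits


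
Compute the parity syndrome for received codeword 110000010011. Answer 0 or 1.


Syndrome = XOR of all bits = 1 XOR 1 XOR 0 XOR 0 XOR 0 XOR 0 XOR 0 XOR 1 XOR 0 XOR 0 XOR 1 XOR 1 = 1

1


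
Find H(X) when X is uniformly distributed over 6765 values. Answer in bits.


H = log2(n) = log2(6765) = 12.7239

12.7239 bits


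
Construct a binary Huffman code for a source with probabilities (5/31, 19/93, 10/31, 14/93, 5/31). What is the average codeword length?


Huffman construction (repeatedly merge the two least-probable nodes; each merge adds 1 bit to every symbol beneath it): 14/93 + 5/31 = 29/93; 5/31 + 19/93 = 34/93; 29/93 + 10/31 = 59/93; 34/93 + 59/93 = 1. Resulting codeword lengths (in the order the probabilities were given): (3, 2, 2, 3, 2). L_avg = sum(p_i * l_i) = 5/31*3 + 19/93*2 + 10/31*2 + 14/93*3 + 5/31*2 = 215/93 = 2.3118

2.3118 bits


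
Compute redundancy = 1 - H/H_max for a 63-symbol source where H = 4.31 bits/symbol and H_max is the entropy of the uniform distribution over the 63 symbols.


H_max = log2(K) = log2(63) = 5.9773 bits/symbol. Redundancy = 1 - H/H_max = 1 - 4.31/5.9773 = 1 - 0.7211 = 0.2789

0.2789


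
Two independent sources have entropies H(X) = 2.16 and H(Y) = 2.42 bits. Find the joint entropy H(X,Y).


For independent variables, H(X,Y) = H(X) + H(Y) = 2.16 + 2.42 = 4.58

4.58 bits


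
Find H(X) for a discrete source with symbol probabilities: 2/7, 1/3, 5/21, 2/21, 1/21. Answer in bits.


H = -sum(p_i * log2(p_i)). Terms: -(2/7)*log2(2/7) = 0.516387; -(1/3)*log2(1/3) = 0.528321; -(5/21)*log2(5/21) = 0.492950; -(2/21)*log2(2/21) = 0.323078; -(1/21)*log2(1/21) = 0.209158. H = 0.516387 + 0.528321 + 0.492950 + 0.323078 + 0.209158 = 2.0699

2.0699 bits


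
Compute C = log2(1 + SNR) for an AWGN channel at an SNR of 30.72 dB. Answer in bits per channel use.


SNR_linear = 10^(30.72/10) = 1180.3206; C = log2(1 + SNR_linear) = log2(1 + 1180.3206) = 10.2062

10.2062 bits/channel use


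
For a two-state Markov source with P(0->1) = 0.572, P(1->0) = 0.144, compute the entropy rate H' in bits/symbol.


Stationary distribution: pi_0 = p10/(p01+p10) = 0.2011, pi_1 = 0.7989. Entropy rate H' = pi_0*H(p01) + pi_1*H(p10) = 0.2011*0.985 + 0.7989*0.5946 = 0.6731

0.6731 bits/symbol


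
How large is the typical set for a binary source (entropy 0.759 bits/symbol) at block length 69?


log2|A_typical| = nH = 69 * 0.759 = 52.371, so |A_typical| ~ 2^52.371 = 5.824e+15

5.824e+15


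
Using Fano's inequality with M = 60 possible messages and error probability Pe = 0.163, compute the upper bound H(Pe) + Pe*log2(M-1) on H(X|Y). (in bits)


H(Pe) = -Pe*log2(Pe) - (1-Pe)*log2(1-Pe) = -0.163*log2(0.163) - 0.837*log2(0.837) = 0.426580 + 0.214858 = 0.6414. Pe*log2(M-1) = 0.163*log2(59) = 0.958871. Bound = H(Pe) + Pe*log2(M-1) = 0.426580 + 0.214858 + 0.958871 = 1.6003

1.6003 bits


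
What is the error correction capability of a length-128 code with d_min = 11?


Correction capability = floor((d-1)/2) = floor((11-1)/2) = 5

5 errors


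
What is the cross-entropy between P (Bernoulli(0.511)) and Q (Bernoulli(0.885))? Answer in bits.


H(P,Q) = -p*log2(q) - (1-p)*log2(1-q). -0.511*log2(0.885) = 0.090064; -0.489*log2(0.115) = 1.525824. H(P,Q) = 0.090064 + 1.525824 = 1.6159

1.6159 bits


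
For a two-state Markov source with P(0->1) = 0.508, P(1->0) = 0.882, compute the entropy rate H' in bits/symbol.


Stationary distribution: pi_0 = p10/(p01+p10) = 0.6345, pi_1 = 0.3655. Entropy rate H' = pi_0*H(p01) + pi_1*H(p10) = 0.6345*0.9998 + 0.3655*0.5236 = 0.8258

0.8258 bits/symbol


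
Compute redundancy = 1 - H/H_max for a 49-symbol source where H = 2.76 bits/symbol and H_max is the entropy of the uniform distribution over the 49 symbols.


H_max = log2(K) = log2(49) = 5.6147 bits/symbol. Redundancy = 1 - H/H_max = 1 - 2.76/5.6147 = 1 - 0.4916 = 0.5084

0.5084


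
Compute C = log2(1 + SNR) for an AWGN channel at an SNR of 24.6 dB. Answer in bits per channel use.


SNR_linear = 10^(24.6/10) = 288.4032; C = log2(1 + SNR_linear) = log2(1 + 288.4032) = 8.1769

8.1769 bits/channel use


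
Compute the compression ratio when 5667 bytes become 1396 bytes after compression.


Ratio = original / compressed = 5667 / 1396 = 4.0595

4.0595


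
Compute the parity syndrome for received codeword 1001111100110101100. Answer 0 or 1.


Syndrome = XOR of all bits = 1 XOR 0 XOR 0 XOR 1 XOR 1 XOR 1 XOR 1 XOR 1 XOR 0 XOR 0 XOR 1 XOR 1 XOR 0 XOR 1 XOR 0 XOR 1 XOR 1 XOR 0 XOR 0 = 1

1


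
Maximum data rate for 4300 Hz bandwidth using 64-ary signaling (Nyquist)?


Rate = 2 * B * log2(M) = 2 * 4300 * 6.0 = 51600.0

51600.0 bps


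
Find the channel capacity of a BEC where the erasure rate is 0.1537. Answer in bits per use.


C = 1 - epsilon = 1 - 0.1537 = 0.8463

0.8463 bits


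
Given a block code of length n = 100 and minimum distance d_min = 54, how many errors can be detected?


Detection capability = d_min - 1 = 54 - 1 = 53

53 errors


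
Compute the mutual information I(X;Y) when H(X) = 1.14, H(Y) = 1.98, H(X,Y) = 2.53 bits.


I(X;Y) = H(X) + H(Y) - H(X,Y) = 1.14 + 1.98 - 2.53 = 0.59

0.59 bits


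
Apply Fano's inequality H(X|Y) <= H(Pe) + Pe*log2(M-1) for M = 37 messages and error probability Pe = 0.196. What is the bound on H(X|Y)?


H(Pe) = -Pe*log2(Pe) - (1-Pe)*log2(1-Pe) = -0.196*log2(0.196) - 0.804*log2(0.804) = 0.460811 + 0.253045 = 0.7139. Pe*log2(M-1) = 0.196*log2(36) = 1.013305. Bound = H(Pe) + Pe*log2(M-1) = 0.460811 + 0.253045 + 1.013305 = 1.7272

1.7272 bits


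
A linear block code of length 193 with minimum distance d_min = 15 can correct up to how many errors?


Correction capability = floor((d-1)/2) = floor((15-1)/2) = 7

7 errors


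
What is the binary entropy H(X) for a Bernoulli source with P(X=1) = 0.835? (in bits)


H = -p*log2(p) - (1-p)*log2(1-p). -0.835*log2(0.835) = 0.217227; -0.165*log2(0.165) = 0.428911. H = 0.217227 + 0.428911 = 0.6461

0.6461 bits


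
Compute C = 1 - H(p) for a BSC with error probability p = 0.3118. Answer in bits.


H(p) = -p*log2(p) - (1-p)*log2(1-p) = -0.3118*log2(0.3118) - 0.6882*log2(0.6882) = 0.524232 + 0.371009 = 0.8952. C = 1 - H(p) = 1 - 0.8952 = 0.1048

0.1048 bits


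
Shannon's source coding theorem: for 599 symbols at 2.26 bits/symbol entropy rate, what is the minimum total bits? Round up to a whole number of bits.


Minimum bits >= n * H = 599 * 2.26 = 1353.74, rounded up to a whole number of bits = 1354

1354 bits


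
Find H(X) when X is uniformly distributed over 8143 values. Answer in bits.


H = log2(n) = log2(8143) = 12.9913

12.9913 bits


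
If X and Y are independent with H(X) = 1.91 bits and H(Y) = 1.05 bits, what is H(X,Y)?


For independent variables, H(X,Y) = H(X) + H(Y) = 1.91 + 1.05 = 2.96

2.96 bits


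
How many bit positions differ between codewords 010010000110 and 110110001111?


Count differing positions: ^ . . ^ . . . . ^ . . ^ = 4 differences

4


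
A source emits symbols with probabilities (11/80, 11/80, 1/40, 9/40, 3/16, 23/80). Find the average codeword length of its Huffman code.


Huffman construction (repeatedly merge the two least-probable nodes; each merge adds 1 bit to every symbol beneath it): 1/40 + 11/80 = 13/80; 11/80 + 13/80 = 3/10; 3/16 + 9/40 = 33/80; 23/80 + 3/10 = 47/80; 33/80 + 47/80 = 1. Resulting codeword lengths (in the order the probabilities were given): (4, 3, 4, 2, 2, 2). L_avg = sum(p_i * l_i) = 11/80*4 + 11/80*3 + 1/40*4 + 9/40*2 + 3/16*2 + 23/80*2 = 197/80 = 2.4625

2.4625 bits


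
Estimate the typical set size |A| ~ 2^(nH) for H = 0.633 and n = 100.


log2|A_typical| = nH = 100 * 0.633 = 63.3, so |A_typical| ~ 2^63.3 = 1.136e+19

1.136e+19


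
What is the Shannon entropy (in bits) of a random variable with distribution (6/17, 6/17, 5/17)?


H = -sum(p_i * log2(p_i)). Terms: -(6/17)*log2(6/17) = 0.530294; -(6/17)*log2(6/17) = 0.530294; -(5/17)*log2(5/17) = 0.519275. H = 0.530294 + 0.530294 + 0.519275 = 1.5799

1.5799 bits


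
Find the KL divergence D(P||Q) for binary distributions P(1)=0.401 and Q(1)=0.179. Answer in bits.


KL = p*log2(p/q) + (1-p)*log2((1-p)/(1-q)) = 0.401*log2(0.401/0.179) + 0.599*log2(0.599/0.821) = 0.1942

0.1942 bits
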